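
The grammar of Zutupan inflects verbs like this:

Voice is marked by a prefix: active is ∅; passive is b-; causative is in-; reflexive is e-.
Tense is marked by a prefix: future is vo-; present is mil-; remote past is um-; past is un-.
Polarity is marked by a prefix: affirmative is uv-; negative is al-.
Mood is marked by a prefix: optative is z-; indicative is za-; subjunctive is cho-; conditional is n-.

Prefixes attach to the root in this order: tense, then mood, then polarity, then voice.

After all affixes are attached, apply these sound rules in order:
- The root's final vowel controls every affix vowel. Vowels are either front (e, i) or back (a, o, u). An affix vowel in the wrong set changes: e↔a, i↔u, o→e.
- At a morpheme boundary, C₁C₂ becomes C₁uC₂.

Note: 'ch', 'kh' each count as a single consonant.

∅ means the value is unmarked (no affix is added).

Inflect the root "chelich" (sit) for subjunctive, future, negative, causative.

Attach tense future vo- → vochelich.
Attach mood subjunctive cho- → chovochelich.
Attach polarity negative al- → alchovochelich.
Attach voice causative in- → inalchovochelich.
Apply vowel harmony: inalchovochelich → inelchevechelich.
Apply epenthesis: inelchevechelich → ineluchevechelich.

ineluchevechelich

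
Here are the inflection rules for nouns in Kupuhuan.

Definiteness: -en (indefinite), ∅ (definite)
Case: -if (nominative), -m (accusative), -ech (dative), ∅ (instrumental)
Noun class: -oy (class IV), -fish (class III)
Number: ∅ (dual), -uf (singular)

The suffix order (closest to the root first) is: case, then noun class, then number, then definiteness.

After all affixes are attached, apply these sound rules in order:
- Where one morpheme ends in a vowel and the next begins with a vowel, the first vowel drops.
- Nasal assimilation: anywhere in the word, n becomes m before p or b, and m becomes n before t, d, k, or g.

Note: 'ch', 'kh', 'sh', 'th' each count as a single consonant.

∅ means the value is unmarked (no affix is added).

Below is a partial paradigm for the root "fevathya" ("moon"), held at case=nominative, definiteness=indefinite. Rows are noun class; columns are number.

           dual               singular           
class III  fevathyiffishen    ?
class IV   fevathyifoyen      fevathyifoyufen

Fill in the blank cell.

Attach case nominative -if → fevathyaif.
Attach noun class class III -fish → fevathyaiffish.
Attach number singular -uf → fevathyaiffishuf.
Attach definiteness indefinite -en → fevathyaiffishufen.
Apply vowel deletion: fevathyaiffishufen → fevathyiffishufen.
Nasal assimilation: no change.

fevathyiffishufen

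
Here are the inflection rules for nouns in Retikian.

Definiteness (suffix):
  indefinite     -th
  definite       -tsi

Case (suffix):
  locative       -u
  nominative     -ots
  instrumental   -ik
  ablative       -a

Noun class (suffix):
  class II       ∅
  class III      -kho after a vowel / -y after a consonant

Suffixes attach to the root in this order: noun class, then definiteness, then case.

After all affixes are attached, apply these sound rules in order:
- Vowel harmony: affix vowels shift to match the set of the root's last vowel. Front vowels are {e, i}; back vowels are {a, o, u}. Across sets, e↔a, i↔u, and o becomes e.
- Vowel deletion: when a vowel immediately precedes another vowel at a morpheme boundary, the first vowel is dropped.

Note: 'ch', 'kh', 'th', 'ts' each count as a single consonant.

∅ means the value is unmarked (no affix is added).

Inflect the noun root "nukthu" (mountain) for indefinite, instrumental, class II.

nukthuthuk

noun class = class II: zero marking, form stays nukthu.
Attach definiteness indefinite -th → nukthuth.
Attach case instrumental -ik → nukthuthik.
Apply vowel harmony: nukthuthik → nukthuthuk.
Vowel deletion: no change.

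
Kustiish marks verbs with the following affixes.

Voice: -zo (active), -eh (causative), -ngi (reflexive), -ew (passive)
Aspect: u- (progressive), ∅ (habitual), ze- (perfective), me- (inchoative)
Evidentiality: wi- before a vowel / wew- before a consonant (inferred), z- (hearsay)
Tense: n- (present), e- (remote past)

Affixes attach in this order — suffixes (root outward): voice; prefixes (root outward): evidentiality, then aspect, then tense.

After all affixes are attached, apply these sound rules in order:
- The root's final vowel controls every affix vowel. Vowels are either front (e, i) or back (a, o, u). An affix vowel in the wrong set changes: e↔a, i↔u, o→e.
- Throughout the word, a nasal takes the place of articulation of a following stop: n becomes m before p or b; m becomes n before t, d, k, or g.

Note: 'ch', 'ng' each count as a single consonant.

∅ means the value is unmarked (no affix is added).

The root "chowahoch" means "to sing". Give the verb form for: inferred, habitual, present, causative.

Attach voice causative -eh → chowahocheh.
Attach evidentiality inferred wew- (before consonant 'ch') → wewchowahocheh.
aspect = habitual: zero marking, form stays wewchowahocheh.
Attach tense present n- → nwewchowahocheh.
Apply vowel harmony: nwewchowahocheh → nwawchowahochah.
Nasal assimilation: no change.

nwawchowahochah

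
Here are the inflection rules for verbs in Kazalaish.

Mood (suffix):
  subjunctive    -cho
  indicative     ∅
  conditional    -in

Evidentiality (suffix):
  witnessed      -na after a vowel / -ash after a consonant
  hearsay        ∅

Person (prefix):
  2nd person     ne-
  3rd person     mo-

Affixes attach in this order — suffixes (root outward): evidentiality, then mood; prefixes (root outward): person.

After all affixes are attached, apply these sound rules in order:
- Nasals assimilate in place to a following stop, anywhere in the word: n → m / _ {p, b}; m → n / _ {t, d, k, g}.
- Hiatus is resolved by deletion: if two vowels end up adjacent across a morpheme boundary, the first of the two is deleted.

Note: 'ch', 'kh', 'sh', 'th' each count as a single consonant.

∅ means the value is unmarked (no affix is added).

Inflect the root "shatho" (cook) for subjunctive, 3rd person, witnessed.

moshathonacho

Attach evidentiality witnessed -na (after vowel 'o') → shathona.
Attach mood subjunctive -cho → shathonacho.
Attach person 3rd person mo- → moshathonacho.
Nasal assimilation: no change.
Vowel deletion: no change.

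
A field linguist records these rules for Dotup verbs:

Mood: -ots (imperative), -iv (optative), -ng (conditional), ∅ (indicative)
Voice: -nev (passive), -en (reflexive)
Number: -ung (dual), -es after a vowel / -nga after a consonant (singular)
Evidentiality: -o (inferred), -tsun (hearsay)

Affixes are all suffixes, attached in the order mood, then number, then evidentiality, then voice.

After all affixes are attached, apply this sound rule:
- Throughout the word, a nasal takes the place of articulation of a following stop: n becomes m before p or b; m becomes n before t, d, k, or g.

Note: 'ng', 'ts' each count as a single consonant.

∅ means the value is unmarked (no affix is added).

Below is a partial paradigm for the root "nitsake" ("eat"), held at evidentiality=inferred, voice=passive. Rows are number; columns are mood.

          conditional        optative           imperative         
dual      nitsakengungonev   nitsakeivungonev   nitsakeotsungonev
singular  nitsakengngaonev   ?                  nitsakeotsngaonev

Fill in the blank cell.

nitsakeivngaonev

Attach mood optative -iv → nitsakeiv.
Attach number singular -nga (after consonant 'v') → nitsakeivnga.
Attach evidentiality inferred -o → nitsakeivngao.
Attach voice passive -nev → nitsakeivngaonev.
Nasal assimilation: no change.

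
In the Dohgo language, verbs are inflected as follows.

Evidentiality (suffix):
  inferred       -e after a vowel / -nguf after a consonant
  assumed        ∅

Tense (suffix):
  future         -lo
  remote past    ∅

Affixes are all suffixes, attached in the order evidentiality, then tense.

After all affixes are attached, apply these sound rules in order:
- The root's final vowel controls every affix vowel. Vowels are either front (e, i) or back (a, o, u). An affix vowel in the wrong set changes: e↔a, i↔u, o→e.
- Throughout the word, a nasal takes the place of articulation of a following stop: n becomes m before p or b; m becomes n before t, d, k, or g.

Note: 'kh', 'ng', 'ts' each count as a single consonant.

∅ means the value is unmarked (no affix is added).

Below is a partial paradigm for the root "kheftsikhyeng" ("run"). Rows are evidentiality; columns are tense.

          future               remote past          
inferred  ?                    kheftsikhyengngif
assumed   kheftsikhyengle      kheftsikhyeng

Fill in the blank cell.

Attach evidentiality inferred -nguf (after consonant 'ng') → kheftsikhyengnguf.
Attach tense future -lo → kheftsikhyengnguflo.
Apply vowel harmony: kheftsikhyengnguflo → kheftsikhyengngifle.
Nasal assimilation: no change.

kheftsikhyengngifle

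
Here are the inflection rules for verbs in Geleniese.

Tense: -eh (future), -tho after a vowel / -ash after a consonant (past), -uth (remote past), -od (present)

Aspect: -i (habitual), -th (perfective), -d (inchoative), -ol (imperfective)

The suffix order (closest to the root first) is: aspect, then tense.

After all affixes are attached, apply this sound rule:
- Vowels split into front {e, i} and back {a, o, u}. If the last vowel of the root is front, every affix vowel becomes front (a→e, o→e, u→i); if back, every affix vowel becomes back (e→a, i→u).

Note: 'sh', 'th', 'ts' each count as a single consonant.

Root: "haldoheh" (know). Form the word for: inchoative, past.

haldohehdesh

Attach aspect inchoative -d → haldohehd.
Attach tense past -ash (after consonant 'd') → haldohehdash.
Apply vowel harmony: haldohehdash → haldohehdesh.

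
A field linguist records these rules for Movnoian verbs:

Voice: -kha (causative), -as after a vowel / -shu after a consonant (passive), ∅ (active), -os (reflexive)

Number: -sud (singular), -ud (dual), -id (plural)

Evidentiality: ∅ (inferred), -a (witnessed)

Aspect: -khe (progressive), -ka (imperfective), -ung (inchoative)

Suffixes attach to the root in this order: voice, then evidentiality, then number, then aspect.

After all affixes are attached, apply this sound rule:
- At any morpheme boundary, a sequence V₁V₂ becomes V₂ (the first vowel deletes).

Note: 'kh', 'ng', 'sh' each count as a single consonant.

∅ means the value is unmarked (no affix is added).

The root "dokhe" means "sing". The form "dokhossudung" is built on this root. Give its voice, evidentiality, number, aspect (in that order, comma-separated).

reflexive, inferred, singular, inchoative

Segment: dokhe-os-sud-ung.
voice: -os → reflexive.
evidentiality: ∅ → inferred.
number: -sud → singular.
aspect: -ung → inchoative.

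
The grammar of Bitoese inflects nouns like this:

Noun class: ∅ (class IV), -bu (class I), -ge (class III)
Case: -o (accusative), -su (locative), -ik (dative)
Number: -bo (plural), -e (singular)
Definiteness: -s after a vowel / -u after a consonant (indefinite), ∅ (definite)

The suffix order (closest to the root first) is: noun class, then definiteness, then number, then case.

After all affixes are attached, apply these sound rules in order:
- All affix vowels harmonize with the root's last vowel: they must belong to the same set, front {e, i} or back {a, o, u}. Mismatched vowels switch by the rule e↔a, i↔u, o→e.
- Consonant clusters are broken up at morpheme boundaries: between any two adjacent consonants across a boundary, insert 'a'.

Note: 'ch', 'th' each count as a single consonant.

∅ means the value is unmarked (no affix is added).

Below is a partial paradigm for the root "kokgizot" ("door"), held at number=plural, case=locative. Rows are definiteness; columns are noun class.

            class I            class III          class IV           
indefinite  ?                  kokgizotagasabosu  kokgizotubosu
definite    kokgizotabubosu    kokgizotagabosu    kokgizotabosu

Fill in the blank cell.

kokgizotabusabosu

Attach noun class class I -bu → kokgizotbu.
Attach definiteness indefinite -s (after vowel 'u') → kokgizotbus.
Attach number plural -bo → kokgizotbusbo.
Attach case locative -su → kokgizotbusbosu.
Vowel harmony: no change.
Apply epenthesis: kokgizotbusbosu → kokgizotabusabosu.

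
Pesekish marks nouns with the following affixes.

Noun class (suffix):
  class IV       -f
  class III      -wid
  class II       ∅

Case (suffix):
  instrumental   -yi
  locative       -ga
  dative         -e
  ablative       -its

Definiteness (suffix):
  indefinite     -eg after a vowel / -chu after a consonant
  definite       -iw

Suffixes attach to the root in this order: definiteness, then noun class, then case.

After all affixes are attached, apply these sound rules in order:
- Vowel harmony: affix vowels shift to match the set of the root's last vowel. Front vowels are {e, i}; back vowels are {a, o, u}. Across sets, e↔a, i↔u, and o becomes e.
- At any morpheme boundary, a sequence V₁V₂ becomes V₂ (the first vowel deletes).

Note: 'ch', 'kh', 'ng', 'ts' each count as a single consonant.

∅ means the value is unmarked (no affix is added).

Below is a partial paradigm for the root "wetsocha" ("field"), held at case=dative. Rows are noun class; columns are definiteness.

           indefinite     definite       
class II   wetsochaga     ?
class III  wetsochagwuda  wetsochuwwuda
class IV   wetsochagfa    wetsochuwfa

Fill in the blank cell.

wetsochuwa

Attach definiteness definite -iw → wetsochaiw.
noun class = class II: zero marking, form stays wetsochaiw.
Attach case dative -e → wetsochaiwe.
Apply vowel harmony: wetsochaiwe → wetsochauwa.
Apply vowel deletion: wetsochauwa → wetsochuwa.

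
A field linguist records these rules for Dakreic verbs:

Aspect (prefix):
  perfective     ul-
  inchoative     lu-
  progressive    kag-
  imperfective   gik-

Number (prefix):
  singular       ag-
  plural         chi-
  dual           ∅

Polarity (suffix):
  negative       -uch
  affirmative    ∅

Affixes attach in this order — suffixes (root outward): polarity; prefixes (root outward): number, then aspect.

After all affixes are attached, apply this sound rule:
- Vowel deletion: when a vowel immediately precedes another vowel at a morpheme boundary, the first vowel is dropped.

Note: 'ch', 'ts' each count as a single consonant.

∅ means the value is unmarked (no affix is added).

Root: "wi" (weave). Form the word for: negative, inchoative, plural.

luchiwuch

Attach number plural chi- → chiwi.
Attach polarity negative -uch → chiwiuch.
Attach aspect inchoative lu- → luchiwiuch.
Apply vowel deletion: luchiwiuch → luchiwuch.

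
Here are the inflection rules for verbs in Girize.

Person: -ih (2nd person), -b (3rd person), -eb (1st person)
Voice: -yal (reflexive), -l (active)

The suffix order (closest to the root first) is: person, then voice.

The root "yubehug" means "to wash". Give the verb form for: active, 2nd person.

yubehugihl

Attach person 2nd person -ih → yubehugih.
Attach voice active -l → yubehugihl.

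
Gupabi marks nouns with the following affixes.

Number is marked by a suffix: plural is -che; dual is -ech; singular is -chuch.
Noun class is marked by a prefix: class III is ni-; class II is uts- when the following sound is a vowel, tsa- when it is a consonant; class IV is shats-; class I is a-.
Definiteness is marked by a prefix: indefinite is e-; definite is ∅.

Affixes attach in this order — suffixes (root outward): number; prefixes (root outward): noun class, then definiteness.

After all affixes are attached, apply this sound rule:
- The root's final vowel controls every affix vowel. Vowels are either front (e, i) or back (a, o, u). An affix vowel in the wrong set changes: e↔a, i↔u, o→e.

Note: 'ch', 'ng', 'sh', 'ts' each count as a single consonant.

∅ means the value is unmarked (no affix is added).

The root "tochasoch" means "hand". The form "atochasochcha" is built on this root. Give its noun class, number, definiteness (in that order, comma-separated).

class I, plural, definite

Segment: a-tochasoch-che.
noun class: a- → class I.
number: -che → plural.
definiteness: ∅ → definite.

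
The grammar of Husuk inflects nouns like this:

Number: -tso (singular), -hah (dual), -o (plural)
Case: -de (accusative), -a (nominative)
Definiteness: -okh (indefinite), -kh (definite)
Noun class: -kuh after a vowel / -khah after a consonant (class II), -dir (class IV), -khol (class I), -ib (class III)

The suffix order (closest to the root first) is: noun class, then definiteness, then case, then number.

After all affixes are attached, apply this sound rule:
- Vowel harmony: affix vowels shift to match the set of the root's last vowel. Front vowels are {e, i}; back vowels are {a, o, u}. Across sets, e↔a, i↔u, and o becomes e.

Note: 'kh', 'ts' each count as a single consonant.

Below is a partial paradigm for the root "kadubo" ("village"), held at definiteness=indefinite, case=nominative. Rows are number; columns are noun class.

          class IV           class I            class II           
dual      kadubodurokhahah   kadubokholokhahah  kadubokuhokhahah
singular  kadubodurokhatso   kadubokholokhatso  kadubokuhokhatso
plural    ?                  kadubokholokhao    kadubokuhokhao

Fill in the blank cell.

Attach noun class class IV -dir → kadubodir.
Attach definiteness indefinite -okh → kadubodirokh.
Attach case nominative -a → kadubodirokha.
Attach number plural -o → kadubodirokhao.
Apply vowel harmony: kadubodirokhao → kadubodurokhao.

kadubodurokhao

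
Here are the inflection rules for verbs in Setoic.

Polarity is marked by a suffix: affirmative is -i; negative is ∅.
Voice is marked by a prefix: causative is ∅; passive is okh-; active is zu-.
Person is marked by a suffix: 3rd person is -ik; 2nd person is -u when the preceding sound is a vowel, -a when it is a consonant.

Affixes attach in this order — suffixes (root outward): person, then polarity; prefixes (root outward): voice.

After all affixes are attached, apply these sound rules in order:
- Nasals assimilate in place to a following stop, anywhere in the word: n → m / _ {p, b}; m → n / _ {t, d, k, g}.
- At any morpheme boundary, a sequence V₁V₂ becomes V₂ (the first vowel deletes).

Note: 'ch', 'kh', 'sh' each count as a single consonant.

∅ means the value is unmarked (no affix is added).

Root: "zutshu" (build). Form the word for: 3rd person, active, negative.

zuzutshik

Attach person 3rd person -ik → zutshuik.
polarity = negative: zero marking, form stays zutshuik.
Attach voice active zu- → zuzutshuik.
Nasal assimilation: no change.
Apply vowel deletion: zuzutshuik → zuzutshik.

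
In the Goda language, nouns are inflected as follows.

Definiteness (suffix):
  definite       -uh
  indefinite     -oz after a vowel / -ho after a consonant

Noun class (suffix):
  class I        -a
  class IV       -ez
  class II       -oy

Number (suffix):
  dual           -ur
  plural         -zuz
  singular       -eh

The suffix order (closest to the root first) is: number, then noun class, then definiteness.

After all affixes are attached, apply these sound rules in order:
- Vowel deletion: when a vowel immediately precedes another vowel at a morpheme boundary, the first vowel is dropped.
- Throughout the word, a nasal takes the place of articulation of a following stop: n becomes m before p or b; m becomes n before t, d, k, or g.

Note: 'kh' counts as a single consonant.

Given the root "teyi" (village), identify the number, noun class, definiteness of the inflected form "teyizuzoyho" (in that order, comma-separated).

plural, class II, indefinite

Segment: teyi-zuz-oy-ho.
number: -zuz → plural.
noun class: -oy → class II.
definiteness: -oz/ho → indefinite.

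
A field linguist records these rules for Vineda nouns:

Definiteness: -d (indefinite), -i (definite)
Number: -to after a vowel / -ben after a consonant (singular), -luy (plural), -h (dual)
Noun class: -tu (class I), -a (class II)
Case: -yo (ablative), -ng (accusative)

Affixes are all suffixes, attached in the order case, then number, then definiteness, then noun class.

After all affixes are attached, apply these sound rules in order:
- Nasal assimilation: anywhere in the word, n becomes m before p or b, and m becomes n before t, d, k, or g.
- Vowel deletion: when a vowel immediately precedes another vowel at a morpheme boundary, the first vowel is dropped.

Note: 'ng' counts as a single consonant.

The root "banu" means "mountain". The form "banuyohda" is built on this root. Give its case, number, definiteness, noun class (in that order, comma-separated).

Segment: banu-yo-h-d-a.
case: -yo → ablative.
number: -h → dual.
definiteness: -d → indefinite.
noun class: -a → class II.

ablative, dual, indefinite, class II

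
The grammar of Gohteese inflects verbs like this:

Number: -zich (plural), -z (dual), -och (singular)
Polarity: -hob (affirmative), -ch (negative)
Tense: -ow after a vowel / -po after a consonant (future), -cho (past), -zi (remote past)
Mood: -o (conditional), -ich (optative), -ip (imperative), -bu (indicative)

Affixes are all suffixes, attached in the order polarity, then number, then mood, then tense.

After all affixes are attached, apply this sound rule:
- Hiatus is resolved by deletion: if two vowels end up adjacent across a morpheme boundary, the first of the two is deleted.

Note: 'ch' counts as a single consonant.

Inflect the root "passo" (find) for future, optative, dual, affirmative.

passohobzichpo

Attach polarity affirmative -hob → passohob.
Attach number dual -z → passohobz.
Attach mood optative -ich → passohobzich.
Attach tense future -po (after consonant 'ch') → passohobzichpo.
Vowel deletion: no change.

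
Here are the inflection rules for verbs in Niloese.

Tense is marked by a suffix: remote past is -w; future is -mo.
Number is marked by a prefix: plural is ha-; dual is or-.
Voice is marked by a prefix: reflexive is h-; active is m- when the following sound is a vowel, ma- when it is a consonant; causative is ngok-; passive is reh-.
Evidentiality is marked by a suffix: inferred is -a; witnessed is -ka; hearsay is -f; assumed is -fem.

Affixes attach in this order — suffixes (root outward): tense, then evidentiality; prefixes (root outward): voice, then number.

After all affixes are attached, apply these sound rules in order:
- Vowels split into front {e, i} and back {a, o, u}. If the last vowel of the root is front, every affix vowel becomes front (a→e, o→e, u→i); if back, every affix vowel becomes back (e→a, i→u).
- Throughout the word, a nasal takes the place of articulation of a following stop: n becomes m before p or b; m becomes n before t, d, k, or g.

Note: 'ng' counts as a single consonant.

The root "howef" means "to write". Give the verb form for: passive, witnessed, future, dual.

errehhowefmeke

Attach voice passive reh- → rehhowef.
Attach number dual or- → orrehhowef.
Attach tense future -mo → orrehhowefmo.
Attach evidentiality witnessed -ka → orrehhowefmoka.
Apply vowel harmony: orrehhowefmoka → errehhowefmeke.
Nasal assimilation: no change.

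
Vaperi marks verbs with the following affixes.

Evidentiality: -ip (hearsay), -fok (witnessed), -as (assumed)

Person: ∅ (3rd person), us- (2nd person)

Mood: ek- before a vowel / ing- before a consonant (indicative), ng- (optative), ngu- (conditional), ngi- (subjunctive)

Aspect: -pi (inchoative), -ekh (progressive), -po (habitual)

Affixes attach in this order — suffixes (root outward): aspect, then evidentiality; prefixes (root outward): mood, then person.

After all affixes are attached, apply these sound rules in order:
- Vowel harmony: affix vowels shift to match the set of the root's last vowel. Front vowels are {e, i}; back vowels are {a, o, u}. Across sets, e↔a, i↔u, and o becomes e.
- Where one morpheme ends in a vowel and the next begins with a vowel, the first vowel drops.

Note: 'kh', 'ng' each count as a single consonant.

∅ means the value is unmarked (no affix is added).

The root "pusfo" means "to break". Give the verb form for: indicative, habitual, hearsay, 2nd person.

Attach mood indicative ing- (before consonant 'p') → ingpusfo.
Attach person 2nd person us- → usingpusfo.
Attach aspect habitual -po → usingpusfopo.
Attach evidentiality hearsay -ip → usingpusfopoip.
Apply vowel harmony: usingpusfopoip → usungpusfopoup.
Apply vowel deletion: usungpusfopoup → usungpusfopup.

usungpusfopup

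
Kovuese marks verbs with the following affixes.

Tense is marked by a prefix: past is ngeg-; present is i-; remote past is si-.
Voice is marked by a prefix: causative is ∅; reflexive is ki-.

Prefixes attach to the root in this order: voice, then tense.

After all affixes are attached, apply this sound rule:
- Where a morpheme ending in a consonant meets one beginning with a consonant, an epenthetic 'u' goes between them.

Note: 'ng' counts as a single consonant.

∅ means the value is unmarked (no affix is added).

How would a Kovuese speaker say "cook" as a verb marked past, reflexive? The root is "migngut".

ngegukimigngut

Attach voice reflexive ki- → kimigngut.
Attach tense past ngeg- → ngegkimigngut.
Apply epenthesis: ngegkimigngut → ngegukimigngut.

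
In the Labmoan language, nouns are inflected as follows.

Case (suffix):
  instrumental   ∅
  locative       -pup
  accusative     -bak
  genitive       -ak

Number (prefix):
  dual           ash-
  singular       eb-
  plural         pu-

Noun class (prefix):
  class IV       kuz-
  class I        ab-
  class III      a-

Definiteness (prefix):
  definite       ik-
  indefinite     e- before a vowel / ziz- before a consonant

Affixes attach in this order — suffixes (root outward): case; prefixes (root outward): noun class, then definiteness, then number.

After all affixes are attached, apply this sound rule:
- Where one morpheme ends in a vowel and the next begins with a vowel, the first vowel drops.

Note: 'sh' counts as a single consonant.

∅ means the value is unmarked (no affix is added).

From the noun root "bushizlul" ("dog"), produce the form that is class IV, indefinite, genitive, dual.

Attach noun class class IV kuz- → kuzbushizlul.
Attach case genitive -ak → kuzbushizlulak.
Attach definiteness indefinite ziz- (before consonant 'k') → zizkuzbushizlulak.
Attach number dual ash- → ashzizkuzbushizlulak.
Vowel deletion: no change.

ashzizkuzbushizlulak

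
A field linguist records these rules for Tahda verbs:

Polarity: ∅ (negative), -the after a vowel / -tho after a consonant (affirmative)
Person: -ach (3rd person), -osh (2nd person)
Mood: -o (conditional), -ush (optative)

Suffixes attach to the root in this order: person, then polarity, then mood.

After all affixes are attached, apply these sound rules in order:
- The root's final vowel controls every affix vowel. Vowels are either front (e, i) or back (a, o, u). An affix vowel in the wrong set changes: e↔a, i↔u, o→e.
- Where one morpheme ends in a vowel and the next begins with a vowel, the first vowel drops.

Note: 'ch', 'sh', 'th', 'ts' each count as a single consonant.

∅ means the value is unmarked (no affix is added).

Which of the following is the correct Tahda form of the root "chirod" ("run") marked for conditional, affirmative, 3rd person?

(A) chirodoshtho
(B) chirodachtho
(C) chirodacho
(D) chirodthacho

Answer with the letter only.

B

Attach person 3rd person -ach → chirodach.
Attach polarity affirmative -tho (after consonant 'ch') → chirodachtho.
Attach mood conditional -o → chirodachthoo.
Vowel harmony: no change.
Apply vowel deletion: chirodachthoo → chirodachtho.
So the correct form is chirodachtho, option (B).
(C) chirodacho is wrong: it uses negative instead of affirmative for polarity.
(D) chirodthacho is wrong: it has the affixes in the wrong order.
(A) chirodoshtho is wrong: it uses 2nd person instead of 3rd person for person.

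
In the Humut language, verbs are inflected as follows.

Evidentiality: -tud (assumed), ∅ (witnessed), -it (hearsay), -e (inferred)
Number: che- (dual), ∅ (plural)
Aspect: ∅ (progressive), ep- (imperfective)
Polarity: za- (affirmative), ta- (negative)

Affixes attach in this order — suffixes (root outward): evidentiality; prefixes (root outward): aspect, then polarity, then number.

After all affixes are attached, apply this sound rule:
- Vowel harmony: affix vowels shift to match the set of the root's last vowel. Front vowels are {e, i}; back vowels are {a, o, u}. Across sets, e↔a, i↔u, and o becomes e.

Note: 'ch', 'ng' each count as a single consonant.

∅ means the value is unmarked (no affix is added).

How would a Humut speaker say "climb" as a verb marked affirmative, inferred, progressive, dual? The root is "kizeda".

chazakizedaa

Attach evidentiality inferred -e → kizedae.
aspect = progressive: zero marking, form stays kizedae.
Attach polarity affirmative za- → zakizedae.
Attach number dual che- → chezakizedae.
Apply vowel harmony: chezakizedae → chazakizedaa.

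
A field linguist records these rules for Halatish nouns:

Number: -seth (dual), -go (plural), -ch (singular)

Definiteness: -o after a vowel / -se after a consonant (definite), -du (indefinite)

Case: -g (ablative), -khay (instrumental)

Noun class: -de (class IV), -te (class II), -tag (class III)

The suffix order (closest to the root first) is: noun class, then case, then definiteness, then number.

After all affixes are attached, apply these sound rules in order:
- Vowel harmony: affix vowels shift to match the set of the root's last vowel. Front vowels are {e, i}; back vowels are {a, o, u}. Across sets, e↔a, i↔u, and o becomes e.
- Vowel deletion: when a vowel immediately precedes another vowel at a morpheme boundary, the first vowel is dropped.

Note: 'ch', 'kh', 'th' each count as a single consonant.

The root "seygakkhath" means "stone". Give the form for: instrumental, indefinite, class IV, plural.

Attach noun class class IV -de → seygakkhathde.
Attach case instrumental -khay → seygakkhathdekhay.
Attach definiteness indefinite -du → seygakkhathdekhaydu.
Attach number plural -go → seygakkhathdekhaydugo.
Apply vowel harmony: seygakkhathdekhaydugo → seygakkhathdakhaydugo.
Vowel deletion: no change.

seygakkhathdakhaydugo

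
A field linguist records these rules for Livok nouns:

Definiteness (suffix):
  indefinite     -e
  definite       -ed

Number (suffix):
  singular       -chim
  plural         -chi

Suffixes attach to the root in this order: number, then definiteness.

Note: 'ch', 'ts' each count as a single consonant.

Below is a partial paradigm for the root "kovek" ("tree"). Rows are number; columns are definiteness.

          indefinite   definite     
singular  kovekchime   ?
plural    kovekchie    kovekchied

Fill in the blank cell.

kovekchimed

Attach number singular -chim → kovekchim.
Attach definiteness definite -ed → kovekchimed.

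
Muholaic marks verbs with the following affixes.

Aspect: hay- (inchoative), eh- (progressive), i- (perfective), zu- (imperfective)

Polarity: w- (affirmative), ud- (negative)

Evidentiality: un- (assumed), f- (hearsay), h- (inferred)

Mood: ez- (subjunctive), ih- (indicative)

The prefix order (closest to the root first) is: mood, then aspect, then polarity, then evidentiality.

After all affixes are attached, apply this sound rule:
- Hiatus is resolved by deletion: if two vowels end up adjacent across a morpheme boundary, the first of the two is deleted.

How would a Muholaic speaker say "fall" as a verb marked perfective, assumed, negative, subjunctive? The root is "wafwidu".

unudezwafwidu

Attach mood subjunctive ez- → ezwafwidu.
Attach aspect perfective i- → iezwafwidu.
Attach polarity negative ud- → udiezwafwidu.
Attach evidentiality assumed un- → unudiezwafwidu.
Apply vowel deletion: unudiezwafwidu → unudezwafwidu.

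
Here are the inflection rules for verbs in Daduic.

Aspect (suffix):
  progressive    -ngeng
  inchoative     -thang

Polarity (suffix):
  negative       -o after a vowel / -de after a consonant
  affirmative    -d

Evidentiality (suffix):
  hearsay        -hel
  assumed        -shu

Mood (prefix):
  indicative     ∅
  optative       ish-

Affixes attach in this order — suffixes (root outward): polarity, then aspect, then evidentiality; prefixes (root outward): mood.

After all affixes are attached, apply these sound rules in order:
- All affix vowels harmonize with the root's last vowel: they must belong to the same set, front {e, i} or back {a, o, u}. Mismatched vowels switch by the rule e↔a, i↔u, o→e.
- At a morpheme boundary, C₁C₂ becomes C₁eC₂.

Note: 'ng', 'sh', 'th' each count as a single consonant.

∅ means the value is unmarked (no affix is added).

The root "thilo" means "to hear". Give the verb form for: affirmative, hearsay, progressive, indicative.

Attach polarity affirmative -d → thilod.
Attach aspect progressive -ngeng → thilodngeng.
mood = indicative: zero marking, form stays thilodngeng.
Attach evidentiality hearsay -hel → thilodngenghel.
Apply vowel harmony: thilodngenghel → thilodnganghal.
Apply epenthesis: thilodnganghal → thilodengangehal.

thilodengangehal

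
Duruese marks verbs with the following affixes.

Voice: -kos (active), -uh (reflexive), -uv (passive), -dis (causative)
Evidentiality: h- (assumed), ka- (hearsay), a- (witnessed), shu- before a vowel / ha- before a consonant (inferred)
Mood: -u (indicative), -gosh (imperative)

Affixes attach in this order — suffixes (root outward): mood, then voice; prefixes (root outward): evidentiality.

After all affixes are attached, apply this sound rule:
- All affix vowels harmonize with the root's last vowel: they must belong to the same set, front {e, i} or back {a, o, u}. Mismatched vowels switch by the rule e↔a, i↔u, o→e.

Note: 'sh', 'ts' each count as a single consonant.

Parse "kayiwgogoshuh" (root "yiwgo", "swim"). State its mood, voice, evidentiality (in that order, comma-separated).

imperative, reflexive, hearsay

Segment: ka-yiwgo-gosh-uh.
mood: -gosh → imperative.
voice: -uh → reflexive.
evidentiality: ka- → hearsay.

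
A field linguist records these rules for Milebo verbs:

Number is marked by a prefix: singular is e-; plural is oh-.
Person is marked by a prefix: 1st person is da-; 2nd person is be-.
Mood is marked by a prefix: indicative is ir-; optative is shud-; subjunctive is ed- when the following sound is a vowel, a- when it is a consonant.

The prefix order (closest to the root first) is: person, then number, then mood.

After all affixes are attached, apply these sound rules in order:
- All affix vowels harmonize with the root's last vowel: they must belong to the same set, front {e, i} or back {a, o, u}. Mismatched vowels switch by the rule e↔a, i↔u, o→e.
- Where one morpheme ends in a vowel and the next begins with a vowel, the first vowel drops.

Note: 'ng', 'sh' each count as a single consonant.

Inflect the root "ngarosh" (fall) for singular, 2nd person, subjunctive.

adabangarosh

Attach person 2nd person be- → bengarosh.
Attach number singular e- → ebengarosh.
Attach mood subjunctive ed- (before vowel 'e') → edebengarosh.
Apply vowel harmony: edebengarosh → adabangarosh.
Vowel deletion: no change.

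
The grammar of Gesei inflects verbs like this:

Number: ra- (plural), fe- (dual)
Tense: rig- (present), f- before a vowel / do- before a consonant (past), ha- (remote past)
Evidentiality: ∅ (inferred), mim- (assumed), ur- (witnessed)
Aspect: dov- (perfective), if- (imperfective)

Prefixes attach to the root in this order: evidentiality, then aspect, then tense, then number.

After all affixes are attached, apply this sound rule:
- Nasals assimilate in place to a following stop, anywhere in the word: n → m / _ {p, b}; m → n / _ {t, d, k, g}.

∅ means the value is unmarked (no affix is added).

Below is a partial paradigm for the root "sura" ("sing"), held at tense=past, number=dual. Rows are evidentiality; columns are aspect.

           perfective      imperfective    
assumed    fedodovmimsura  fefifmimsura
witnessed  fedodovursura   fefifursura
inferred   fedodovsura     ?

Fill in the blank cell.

evidentiality = inferred: zero marking, form stays sura.
Attach aspect imperfective if- → ifsura.
Attach tense past f- (before vowel 'i') → fifsura.
Attach number dual fe- → fefifsura.
Nasal assimilation: no change.

fefifsura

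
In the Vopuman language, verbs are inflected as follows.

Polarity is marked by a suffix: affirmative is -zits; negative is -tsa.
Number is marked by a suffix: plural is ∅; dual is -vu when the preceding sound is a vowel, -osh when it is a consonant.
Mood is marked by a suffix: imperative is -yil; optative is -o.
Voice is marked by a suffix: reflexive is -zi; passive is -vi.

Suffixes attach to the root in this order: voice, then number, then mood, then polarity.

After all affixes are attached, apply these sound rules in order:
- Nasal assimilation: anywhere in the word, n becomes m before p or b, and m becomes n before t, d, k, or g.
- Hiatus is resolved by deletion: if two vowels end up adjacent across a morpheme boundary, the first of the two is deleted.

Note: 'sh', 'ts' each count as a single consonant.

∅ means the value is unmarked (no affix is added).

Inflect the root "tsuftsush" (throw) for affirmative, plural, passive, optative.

Attach voice passive -vi → tsuftsushvi.
number = plural: zero marking, form stays tsuftsushvi.
Attach mood optative -o → tsuftsushvio.
Attach polarity affirmative -zits → tsuftsushviozits.
Nasal assimilation: no change.
Apply vowel deletion: tsuftsushviozits → tsuftsushvozits.

tsuftsushvozits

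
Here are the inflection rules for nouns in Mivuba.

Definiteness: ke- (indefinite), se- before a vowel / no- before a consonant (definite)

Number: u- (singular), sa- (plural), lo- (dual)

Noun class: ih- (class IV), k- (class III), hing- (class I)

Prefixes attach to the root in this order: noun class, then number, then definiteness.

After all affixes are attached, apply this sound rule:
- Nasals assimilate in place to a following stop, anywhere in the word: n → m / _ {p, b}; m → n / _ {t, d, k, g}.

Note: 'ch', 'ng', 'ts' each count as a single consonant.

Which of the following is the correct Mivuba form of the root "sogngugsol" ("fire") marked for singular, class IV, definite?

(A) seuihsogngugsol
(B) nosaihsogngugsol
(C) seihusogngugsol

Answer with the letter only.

Attach noun class class IV ih- → ihsogngugsol.
Attach number singular u- → uihsogngugsol.
Attach definiteness definite se- (before vowel 'u') → seuihsogngugsol.
Nasal assimilation: no change.
So the correct form is seuihsogngugsol, option (A).
(B) nosaihsogngugsol is wrong: it uses plural instead of singular for number.
(C) seihusogngugsol is wrong: it has the affixes in the wrong order.

A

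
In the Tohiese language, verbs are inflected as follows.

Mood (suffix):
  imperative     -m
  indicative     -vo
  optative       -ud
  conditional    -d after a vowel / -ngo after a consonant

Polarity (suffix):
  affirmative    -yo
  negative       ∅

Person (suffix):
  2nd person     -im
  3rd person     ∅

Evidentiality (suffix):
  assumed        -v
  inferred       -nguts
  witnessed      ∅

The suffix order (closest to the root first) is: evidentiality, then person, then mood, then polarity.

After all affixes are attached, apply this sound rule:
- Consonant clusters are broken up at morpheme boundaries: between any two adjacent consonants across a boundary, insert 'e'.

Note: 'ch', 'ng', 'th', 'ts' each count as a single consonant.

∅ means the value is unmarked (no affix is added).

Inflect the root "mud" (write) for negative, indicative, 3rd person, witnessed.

mudevo

evidentiality = witnessed: zero marking, form stays mud.
person = 3rd person: zero marking, form stays mud.
Attach mood indicative -vo → mudvo.
polarity = negative: zero marking, form stays mudvo.
Apply epenthesis: mudvo → mudevo.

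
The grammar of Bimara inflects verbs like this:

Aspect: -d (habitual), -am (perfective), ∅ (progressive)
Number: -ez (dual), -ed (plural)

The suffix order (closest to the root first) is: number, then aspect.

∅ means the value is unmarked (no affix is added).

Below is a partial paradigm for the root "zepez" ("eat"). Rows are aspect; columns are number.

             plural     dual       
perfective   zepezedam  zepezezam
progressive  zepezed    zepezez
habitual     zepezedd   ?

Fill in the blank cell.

zepezezd

Attach number dual -ez → zepezez.
Attach aspect habitual -d → zepezezd.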